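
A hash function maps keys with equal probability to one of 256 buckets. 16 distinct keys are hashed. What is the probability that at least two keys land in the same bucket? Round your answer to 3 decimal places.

0.380

It's easier to compute the probability that all 16 are distinct.
P(all distinct) = 256/256 · 255/256 · ··· · 241/256 ≈ 0.620.
So the probability of at least one match is 1 − 0.620 = 0.380.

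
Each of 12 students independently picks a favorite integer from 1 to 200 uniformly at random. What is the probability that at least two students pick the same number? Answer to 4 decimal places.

It's easier to compute the probability that all 12 are distinct.
P(all distinct) = 200/200 · 199/200 · ··· · 189/200 ≈ 0.7143.
So the probability of at least one match is 1 − 0.7143 = 0.2857.

0.2857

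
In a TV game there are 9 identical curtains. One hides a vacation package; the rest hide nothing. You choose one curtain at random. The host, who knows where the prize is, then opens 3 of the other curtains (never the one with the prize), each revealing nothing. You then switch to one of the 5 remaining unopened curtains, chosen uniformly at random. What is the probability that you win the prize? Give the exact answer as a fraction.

8/45

Your original curtain holds the prize with probability 1/9, so the other 8 collectively hold it with probability 8/9.
The host can always find 3 empty curtains to open, so the reveals don't change that 8/9; it is now spread over the 5 remaining unopened curtains.
P(win by switching) = (8/9) · (1/5) = 8/45.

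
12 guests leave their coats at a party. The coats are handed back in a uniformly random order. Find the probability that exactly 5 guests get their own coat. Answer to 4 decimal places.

Choose which 5 of the 12 are fixed: C(12,5) = 792 ways.
The remaining 7 must have no fixed point: D(7) = 1854.
P = 792·1854/479001600 = 103/33600 ≈ 0.0031.

0.0031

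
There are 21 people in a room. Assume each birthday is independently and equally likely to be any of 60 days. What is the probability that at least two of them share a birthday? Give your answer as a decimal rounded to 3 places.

It's easier to compute the probability that all 21 are distinct.
P(all distinct) = 60/60 · 59/60 · ··· · 40/60 ≈ 0.019.
So the probability of at least one match is 1 − 0.019 = 0.981.

0.981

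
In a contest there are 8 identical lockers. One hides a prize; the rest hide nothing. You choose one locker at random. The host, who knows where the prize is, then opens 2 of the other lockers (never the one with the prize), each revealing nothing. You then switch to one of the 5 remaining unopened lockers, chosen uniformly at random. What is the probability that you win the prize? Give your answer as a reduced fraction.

Your original locker holds the prize with probability 1/8, so the other 7 collectively hold it with probability 7/8.
The host can always find 2 empty lockers to open, so the reveals don't change that 7/8; it is now spread over the 5 remaining unopened lockers.
P(win by switching) = (7/8) · (1/5) = 7/40.

7/40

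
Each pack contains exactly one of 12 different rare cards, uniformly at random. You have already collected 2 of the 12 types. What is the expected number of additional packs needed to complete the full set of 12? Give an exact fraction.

7381/210

Starting from 2 distinct types, each trial gives a new one with probability (12−i)/12 when i types are held, so the wait for the next new type is 12/(12−i).
E = 12/10 + 12/9 + 12/8 + 12/7 + 12/6 + 12/5 + 12/4 + 12/3 + 12/2 + 12/1 = 7381/210.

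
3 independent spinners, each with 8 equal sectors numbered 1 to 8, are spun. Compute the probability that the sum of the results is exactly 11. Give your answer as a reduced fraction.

21/256

There are 8^3 = 512 equally likely outcomes.
The number of ordered 3-tuples from {1,…,8} summing to 11 is 42.
P(sum = 11) = 42/512 = 21/256.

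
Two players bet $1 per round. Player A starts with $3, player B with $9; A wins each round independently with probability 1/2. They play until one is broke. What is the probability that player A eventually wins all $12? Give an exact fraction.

1/4

With a fair step, P(i) = ½P(i−1) + ½P(i+1) with P(0)=0, P(12)=1 has the linear solution P(i) = i/12.
P(3) = 3/12 = 1/4.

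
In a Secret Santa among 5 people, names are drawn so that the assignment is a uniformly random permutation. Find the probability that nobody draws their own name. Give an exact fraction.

This is the derangement probability: permutations of 5 with no fixed point.
D(5) = 5! · (1 − 1/1! + 1/2! − ··· + (−1)^5/5!) = 44.
P = 44/120 = 11/30.

11/30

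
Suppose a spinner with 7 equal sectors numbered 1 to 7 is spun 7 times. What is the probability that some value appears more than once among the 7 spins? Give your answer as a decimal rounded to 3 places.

0.994

P(all 7 different) = 7/7 · 6/7 · ··· · 1/7 ≈ 0.006.
P(at least two equal) = 1 − 0.006 = 0.994.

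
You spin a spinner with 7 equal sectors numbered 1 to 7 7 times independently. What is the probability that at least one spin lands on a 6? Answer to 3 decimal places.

P(no spin lands on a 6) = (6/7)^7 ≈ 0.340.
P(at least one) = 1 − 0.340 = 0.660.

0.660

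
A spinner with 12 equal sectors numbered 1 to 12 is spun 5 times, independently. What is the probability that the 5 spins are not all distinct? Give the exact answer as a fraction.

89/144

P(all 5 different) = 12/12 · 11/12 · ··· · 8/12 = 55/144.
P(at least two equal) = 1 − 55/144 = 89/144.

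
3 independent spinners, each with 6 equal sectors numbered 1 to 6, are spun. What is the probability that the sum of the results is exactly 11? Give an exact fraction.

1/8

There are 6^3 = 216 equally likely outcomes.
The number of ordered 3-tuples from {1,…,6} summing to 11 is 27.
P(sum = 11) = 27/216 = 1/8.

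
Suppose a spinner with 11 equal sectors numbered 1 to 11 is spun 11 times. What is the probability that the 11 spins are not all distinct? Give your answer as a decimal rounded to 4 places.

0.9999

P(all 11 different) = 11/11 · 10/11 · ··· · 1/11 ≈ 0.0001.
P(at least two equal) = 1 − 0.0001 = 0.9999.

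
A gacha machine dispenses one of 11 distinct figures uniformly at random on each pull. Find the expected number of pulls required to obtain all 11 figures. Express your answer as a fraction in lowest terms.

83711/2520

After i distinct types are collected, each trial gives a new one with probability (11−i)/11, so the expected wait for the next new type is 11/(11−i).
E = 11/11 + 11/10 + 11/9 + 11/8 + 11/7 + 11/6 + 11/5 + 11/4 + 11/3 + 11/2 + 11/1 = 83711/2520.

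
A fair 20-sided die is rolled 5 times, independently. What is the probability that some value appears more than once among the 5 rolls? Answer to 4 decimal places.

P(all 5 different) = 20/20 · 19/20 · ··· · 16/20 ≈ 0.5814.
P(at least two equal) = 1 − 0.5814 = 0.4186.

0.4186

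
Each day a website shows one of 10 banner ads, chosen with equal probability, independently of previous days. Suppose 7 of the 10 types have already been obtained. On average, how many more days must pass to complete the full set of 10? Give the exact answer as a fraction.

55/3

Starting from 7 distinct types, each trial gives a new one with probability (10−i)/10 when i types are held, so the wait for the next new type is 10/(10−i).
E = 10/3 + 10/2 + 10/1 = 55/3.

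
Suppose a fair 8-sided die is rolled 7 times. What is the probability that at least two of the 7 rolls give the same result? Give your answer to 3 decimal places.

0.981

P(all 7 different) = 8/8 · 7/8 · ··· · 2/8 ≈ 0.019.
P(at least two equal) = 1 − 0.019 = 0.981.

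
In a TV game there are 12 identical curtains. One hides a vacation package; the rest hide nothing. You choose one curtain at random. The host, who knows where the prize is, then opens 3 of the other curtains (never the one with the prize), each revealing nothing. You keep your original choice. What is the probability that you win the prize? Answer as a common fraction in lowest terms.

1/12

The host can always open 3 empty curtains regardless of your choice, so the reveals give no information about your original curtain.
P(win by staying) = 1/12.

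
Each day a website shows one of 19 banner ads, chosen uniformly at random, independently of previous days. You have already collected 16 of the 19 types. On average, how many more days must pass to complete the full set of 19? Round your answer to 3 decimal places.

Starting from 16 distinct types, each trial gives a new one with probability (19−i)/19 when i types are held, so the wait for the next new type is 19/(19−i).
E = 19/3 + 19/2 + 19/1 = 209/6 ≈ 34.833.

34.833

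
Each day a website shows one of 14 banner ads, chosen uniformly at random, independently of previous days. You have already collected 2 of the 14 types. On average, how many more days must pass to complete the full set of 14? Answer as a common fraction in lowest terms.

Starting from 2 distinct types, each trial gives a new one with probability (14−i)/14 when i types are held, so the wait for the next new type is 14/(14−i).
E = 14/12 + 14/11 + 14/10 + 14/9 + 14/8 + 14/7 + 14/6 + 14/5 + 14/4 + 14/3 + 14/2 + 14/1 = 86021/1980.

86021/1980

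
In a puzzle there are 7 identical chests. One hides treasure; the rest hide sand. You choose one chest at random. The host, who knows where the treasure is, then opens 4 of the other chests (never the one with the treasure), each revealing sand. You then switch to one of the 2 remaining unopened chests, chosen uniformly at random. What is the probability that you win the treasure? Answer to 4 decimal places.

0.4286

Your original chest holds the treasure with probability 1/7, so the other 6 collectively hold it with probability 6/7.
The host can always find 4 empty chests to open, so the reveals don't change that 6/7; it is now spread over the 2 remaining unopened chests.
P(win by switching) = (6/7) · (1/2) = 3/7 ≈ 0.4286.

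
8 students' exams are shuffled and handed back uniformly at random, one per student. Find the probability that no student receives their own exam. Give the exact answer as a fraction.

2119/5760

This is the derangement probability: permutations of 8 with no fixed point.
D(8) = 8! · (1 − 1/1! + 1/2! − ··· + (−1)^8/8!) = 14833.
P = 14833/40320 = 2119/5760.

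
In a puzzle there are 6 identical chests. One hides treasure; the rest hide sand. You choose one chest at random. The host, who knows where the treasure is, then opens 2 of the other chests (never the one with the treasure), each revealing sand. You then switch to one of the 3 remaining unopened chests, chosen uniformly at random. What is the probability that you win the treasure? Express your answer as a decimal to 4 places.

0.2778

Your original chest holds the treasure with probability 1/6, so the other 5 collectively hold it with probability 5/6.
The host can always find 2 empty chests to open, so the reveals don't change that 5/6; it is now spread over the 3 remaining unopened chests.
P(win by switching) = (5/6) · (1/3) = 5/18 ≈ 0.2778.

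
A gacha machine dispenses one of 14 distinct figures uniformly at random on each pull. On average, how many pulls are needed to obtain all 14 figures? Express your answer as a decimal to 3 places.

45.522

After i distinct types are collected, each trial gives a new one with probability (14−i)/14, so the expected wait for the next new type is 14/(14−i).
E = 14/14 + 14/13 + 14/12 + 14/11 + 14/10 + 14/9 + 14/8 + 14/7 + 14/6 + 14/5 + 14/4 + 14/3 + 14/2 + 14/1 = 1171733/25740 ≈ 45.522.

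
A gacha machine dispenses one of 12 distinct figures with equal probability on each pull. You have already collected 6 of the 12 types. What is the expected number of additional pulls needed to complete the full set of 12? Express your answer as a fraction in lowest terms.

147/5

Starting from 6 distinct types, each trial gives a new one with probability (12−i)/12 when i types are held, so the wait for the next new type is 12/(12−i).
E = 12/6 + 12/5 + 12/4 + 12/3 + 12/2 + 12/1 = 147/5.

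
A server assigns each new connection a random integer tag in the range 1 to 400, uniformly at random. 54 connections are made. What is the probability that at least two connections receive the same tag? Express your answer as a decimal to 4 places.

0.9764

It's easier to compute the probability that all 54 are distinct.
P(all distinct) = 400/400 · 399/400 · ··· · 347/400 ≈ 0.0236.
So the probability of at least one match is 1 − 0.0236 = 0.9764.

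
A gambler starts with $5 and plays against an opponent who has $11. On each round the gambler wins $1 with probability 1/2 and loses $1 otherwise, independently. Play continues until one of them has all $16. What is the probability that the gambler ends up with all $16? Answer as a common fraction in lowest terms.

5/16

With a fair step, P(i) = ½P(i−1) + ½P(i+1) with P(0)=0, P(16)=1 has the linear solution P(i) = i/16.
P(5) = 5/16.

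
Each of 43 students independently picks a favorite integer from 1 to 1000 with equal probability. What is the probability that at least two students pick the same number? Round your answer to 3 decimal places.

0.600

It's easier to compute the probability that all 43 are distinct.
P(all distinct) = 1000/1000 · 999/1000 · ··· · 958/1000 ≈ 0.400.
So the probability of at least one match is 1 − 0.400 = 0.600.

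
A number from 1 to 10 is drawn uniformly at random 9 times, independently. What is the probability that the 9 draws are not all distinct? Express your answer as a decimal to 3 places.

0.996

P(all 9 different) = 10/10 · 9/10 · ··· · 2/10 ≈ 0.004.
P(at least two equal) = 1 − 0.004 = 0.996.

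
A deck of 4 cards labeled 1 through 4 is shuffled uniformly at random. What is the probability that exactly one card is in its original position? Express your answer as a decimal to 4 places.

Choose which one is fixed: C(4,1) = 4 ways.
The remaining 3 must have no fixed point: D(3) = 2.
P = 4·2/24 = 1/3 ≈ 0.3333.

0.3333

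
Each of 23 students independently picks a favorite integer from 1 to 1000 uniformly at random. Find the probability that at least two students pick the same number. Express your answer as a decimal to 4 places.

It's easier to compute the probability that all 23 are distinct.
P(all distinct) = 1000/1000 · 999/1000 · ··· · 978/1000 ≈ 0.7750.
So the probability of at least one match is 1 − 0.7750 = 0.2250.

0.2250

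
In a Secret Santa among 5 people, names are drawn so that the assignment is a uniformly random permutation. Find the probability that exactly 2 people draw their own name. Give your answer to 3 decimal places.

0.167

Choose which 2 of the 5 are fixed: C(5,2) = 10 ways.
The remaining 3 must have no fixed point: D(3) = 2.
P = 10·2/120 = 1/6 ≈ 0.167.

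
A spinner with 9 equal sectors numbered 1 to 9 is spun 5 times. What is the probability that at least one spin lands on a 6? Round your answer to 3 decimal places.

P(no spin lands on a 6) = (8/9)^5 ≈ 0.555.
P(at least one) = 1 − 0.555 = 0.445.

0.445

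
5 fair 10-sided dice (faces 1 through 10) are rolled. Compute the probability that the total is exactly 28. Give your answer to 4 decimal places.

There are 10^5 = 100000 equally likely outcomes.
The number of ordered 5-tuples from {1,…,10} summing to 28 is 6000.
P(sum = 28) = 6000/100000 = 3/50 ≈ 0.0600.

0.0600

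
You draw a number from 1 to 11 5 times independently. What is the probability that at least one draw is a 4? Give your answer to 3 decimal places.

0.379

P(no draw is a 4) = (10/11)^5 ≈ 0.621.
P(at least one) = 1 − 0.621 = 0.379.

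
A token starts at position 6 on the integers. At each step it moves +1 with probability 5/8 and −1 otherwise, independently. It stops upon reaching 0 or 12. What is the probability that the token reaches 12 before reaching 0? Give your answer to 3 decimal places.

Let r = q/p = (3/8)/(5/8) = 3/5. The recurrence P(i) = p·P(i+1) + q·P(i−1) with P(0)=0, P(12)=1 gives P(i) = (1 − r^i)/(1 − r^12).
P(6) = (1 − (3/5)^6) / (1 − (3/5)^12) = 15625/16354 ≈ 0.955.

0.955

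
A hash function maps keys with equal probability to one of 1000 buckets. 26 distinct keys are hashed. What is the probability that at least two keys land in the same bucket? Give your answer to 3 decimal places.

It's easier to compute the probability that all 26 are distinct.
P(all distinct) = 1000/1000 · 999/1000 · ··· · 975/1000 ≈ 0.721.
So the probability of at least one match is 1 − 0.721 = 0.279.

0.279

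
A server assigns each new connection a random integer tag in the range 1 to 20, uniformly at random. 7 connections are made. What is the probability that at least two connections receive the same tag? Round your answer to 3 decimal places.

It's easier to compute the probability that all 7 are distinct.
P(all distinct) = 20/20 · 19/20 · ··· · 14/20 ≈ 0.305.
So the probability of at least one match is 1 − 0.305 = 0.695.

0.695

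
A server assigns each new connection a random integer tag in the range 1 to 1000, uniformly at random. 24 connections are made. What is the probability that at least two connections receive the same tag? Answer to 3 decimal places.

It's easier to compute the probability that all 24 are distinct.
P(all distinct) = 1000/1000 · 999/1000 · ··· · 977/1000 ≈ 0.757.
So the probability of at least one match is 1 − 0.757 = 0.243.

0.243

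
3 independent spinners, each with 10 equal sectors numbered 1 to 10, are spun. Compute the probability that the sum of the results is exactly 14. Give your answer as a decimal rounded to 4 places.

0.0690

There are 10^3 = 1000 equally likely outcomes.
The number of ordered 3-tuples from {1,…,10} summing to 14 is 69.
P(sum = 14) = 69/1000 ≈ 0.0690.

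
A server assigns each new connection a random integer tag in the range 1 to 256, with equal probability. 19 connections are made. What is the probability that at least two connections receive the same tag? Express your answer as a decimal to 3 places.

It's easier to compute the probability that all 19 are distinct.
P(all distinct) = 256/256 · 255/256 · ··· · 238/256 ≈ 0.504.
So the probability of at least one match is 1 − 0.504 = 0.496.

0.496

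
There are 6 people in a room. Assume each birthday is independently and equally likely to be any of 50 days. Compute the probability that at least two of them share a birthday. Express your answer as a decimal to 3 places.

It's easier to compute the probability that all 6 are distinct.
P(all distinct) = 50/50 · 49/50 · ··· · 45/50 ≈ 0.732.
So the probability of at least one match is 1 − 0.732 = 0.268.

0.268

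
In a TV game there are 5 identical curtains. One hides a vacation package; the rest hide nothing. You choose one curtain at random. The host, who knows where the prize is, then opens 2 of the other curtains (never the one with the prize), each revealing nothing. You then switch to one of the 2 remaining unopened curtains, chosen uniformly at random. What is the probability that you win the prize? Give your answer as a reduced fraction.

Your original curtain holds the prize with probability 1/5, so the other 4 collectively hold it with probability 4/5.
The host can always find 2 empty curtains to open, so the reveals don't change that 4/5; it is now spread over the 2 remaining unopened curtains.
P(win by switching) = (4/5) · (1/2) = 2/5.

2/5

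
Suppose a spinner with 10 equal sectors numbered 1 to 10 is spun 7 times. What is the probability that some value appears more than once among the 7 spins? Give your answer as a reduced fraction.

2936/3125

P(all 7 different) = 10/10 · 9/10 · ··· · 4/10 = 189/3125.
P(at least two equal) = 1 − 189/3125 = 2936/3125.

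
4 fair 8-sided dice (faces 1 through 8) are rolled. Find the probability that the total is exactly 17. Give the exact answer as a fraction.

There are 8^4 = 4096 equally likely outcomes.
The number of ordered 4-tuples from {1,…,8} summing to 17 is 336.
P(sum = 17) = 336/4096 = 21/256.

21/256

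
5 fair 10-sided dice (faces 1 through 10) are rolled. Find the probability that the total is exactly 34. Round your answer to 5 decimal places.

0.03795

There are 10^5 = 100000 equally likely outcomes.
The number of ordered 5-tuples from {1,…,10} summing to 34 is 3795.
P(sum = 34) = 3795/100000 = 759/20000 ≈ 0.03795.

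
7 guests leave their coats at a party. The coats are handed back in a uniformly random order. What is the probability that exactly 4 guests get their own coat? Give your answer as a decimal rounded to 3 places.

Choose which 4 of the 7 are fixed: C(7,4) = 35 ways.
The remaining 3 must have no fixed point: D(3) = 2.
P = 35·2/5040 = 1/72 ≈ 0.014.

0.014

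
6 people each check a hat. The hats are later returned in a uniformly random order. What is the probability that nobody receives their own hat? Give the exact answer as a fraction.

This is the derangement probability: permutations of 6 with no fixed point.
D(6) = 6! · (1 − 1/1! + 1/2! − ··· + (−1)^6/6!) = 265.
P = 265/720 = 53/144.

53/144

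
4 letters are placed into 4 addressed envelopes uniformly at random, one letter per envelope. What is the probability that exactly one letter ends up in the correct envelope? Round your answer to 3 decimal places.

0.333

Choose which one is fixed: C(4,1) = 4 ways.
The remaining 3 must have no fixed point: D(3) = 2.
P = 4·2/24 = 1/3 ≈ 0.333.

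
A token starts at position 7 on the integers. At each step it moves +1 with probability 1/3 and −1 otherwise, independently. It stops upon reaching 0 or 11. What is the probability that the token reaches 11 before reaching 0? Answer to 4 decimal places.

0.0620

Let r = q/p = (2/3)/(1/3) = 2. The recurrence P(i) = p·P(i+1) + q·P(i−1) with P(0)=0, P(11)=1 gives P(i) = (1 − r^i)/(1 − r^11).
P(7) = (1 − (2)^7) / (1 − (2)^11) = 127/2047 ≈ 0.0620.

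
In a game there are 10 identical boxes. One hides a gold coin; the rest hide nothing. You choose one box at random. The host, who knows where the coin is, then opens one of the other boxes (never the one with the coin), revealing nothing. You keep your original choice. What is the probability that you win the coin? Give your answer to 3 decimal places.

0.100

The host can always open an empty box regardless of your choice, so this gives no information about your original box.
P(win by staying) = 1/10 ≈ 0.100.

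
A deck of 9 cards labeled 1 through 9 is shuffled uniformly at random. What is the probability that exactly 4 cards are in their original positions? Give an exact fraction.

Choose which 4 of the 9 are fixed: C(9,4) = 126 ways.
The remaining 5 must have no fixed point: D(5) = 44.
P = 126·44/362880 = 11/720.

11/720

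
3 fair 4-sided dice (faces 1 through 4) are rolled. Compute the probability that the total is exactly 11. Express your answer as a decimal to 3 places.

There are 4^3 = 64 equally likely outcomes.
The number of ordered 3-tuples from {1,…,4} summing to 11 is 3.
P(sum = 11) = 3/64 ≈ 0.047.

0.047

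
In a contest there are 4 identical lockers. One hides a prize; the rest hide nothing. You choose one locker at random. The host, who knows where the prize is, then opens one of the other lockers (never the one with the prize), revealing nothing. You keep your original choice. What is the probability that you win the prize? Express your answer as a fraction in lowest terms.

1/4

The host can always open an empty locker regardless of your choice, so this gives no information about your original locker.
P(win by staying) = 1/4.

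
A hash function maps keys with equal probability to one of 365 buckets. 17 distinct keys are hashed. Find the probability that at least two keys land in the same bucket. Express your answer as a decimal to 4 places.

It's easier to compute the probability that all 17 are distinct.
P(all distinct) = 365/365 · 364/365 · ··· · 349/365 ≈ 0.6850.
So the probability of at least one match is 1 − 0.6850 = 0.3150.

0.3150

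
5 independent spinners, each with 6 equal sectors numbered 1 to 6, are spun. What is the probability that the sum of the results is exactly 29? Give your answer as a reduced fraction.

There are 6^5 = 7776 equally likely outcomes.
The number of ordered 5-tuples from {1,…,6} summing to 29 is 5.
P(sum = 29) = 5/7776.

5/7776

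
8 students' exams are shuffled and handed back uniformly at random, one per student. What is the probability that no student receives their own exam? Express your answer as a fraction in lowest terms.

2119/5760

This is the derangement probability: permutations of 8 with no fixed point.
D(8) = 8! · (1 − 1/1! + 1/2! − ··· + (−1)^8/8!) = 14833.
P = 14833/40320 = 2119/5760.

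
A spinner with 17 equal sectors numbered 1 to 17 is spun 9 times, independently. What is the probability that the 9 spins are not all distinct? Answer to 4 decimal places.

P(all 9 different) = 17/17 · 16/17 · ··· · 9/17 ≈ 0.0744.
P(at least two equal) = 1 − 0.0744 = 0.9256.

0.9256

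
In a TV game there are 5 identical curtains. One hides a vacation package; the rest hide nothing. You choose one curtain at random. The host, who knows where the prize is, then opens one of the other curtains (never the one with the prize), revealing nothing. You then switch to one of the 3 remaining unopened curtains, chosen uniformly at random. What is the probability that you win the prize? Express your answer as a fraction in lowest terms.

Your original curtain holds the prize with probability 1/5, so the other 4 collectively hold it with probability 4/5.
The host can always find an empty curtain to open, so this doesn't change that 4/5; it is now spread over the 3 remaining unopened curtains.
P(win by switching) = (4/5) · (1/3) = 4/15.

4/15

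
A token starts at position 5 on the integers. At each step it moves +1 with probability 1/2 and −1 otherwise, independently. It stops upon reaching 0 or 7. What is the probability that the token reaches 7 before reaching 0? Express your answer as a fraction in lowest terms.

With a fair step, P(i) = ½P(i−1) + ½P(i+1) with P(0)=0, P(7)=1 has the linear solution P(i) = i/7.
P(5) = 5/7.

5/7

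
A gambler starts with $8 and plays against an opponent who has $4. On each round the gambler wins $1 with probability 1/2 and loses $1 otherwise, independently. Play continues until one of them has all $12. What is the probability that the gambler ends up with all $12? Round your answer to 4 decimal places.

0.6667

With a fair step, P(i) = ½P(i−1) + ½P(i+1) with P(0)=0, P(12)=1 has the linear solution P(i) = i/12.
P(8) = 8/12 = 2/3 ≈ 0.6667.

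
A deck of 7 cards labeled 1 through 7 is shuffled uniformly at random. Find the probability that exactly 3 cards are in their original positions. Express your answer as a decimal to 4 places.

Choose which 3 of the 7 are fixed: C(7,3) = 35 ways.
The remaining 4 must have no fixed point: D(4) = 9.
P = 35·9/5040 = 1/16 ≈ 0.0625.

0.0625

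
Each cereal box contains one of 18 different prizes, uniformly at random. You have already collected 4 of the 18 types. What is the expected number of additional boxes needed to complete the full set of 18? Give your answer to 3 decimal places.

Starting from 4 distinct types, each trial gives a new one with probability (18−i)/18 when i types are held, so the wait for the next new type is 18/(18−i).
E = 18/14 + 18/13 + 18/12 + 18/11 + 18/10 + 18/9 + 18/8 + 18/7 + 18/6 + 18/5 + 18/4 + 18/3 + 18/2 + 18/1 = 1171733/20020 ≈ 58.528.

58.528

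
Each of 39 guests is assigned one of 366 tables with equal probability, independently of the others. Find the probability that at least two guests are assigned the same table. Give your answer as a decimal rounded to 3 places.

It's easier to compute the probability that all 39 are distinct.
P(all distinct) = 366/366 · 365/366 · ··· · 328/366 ≈ 0.123.
So the probability of at least one match is 1 − 0.123 = 0.877.

0.877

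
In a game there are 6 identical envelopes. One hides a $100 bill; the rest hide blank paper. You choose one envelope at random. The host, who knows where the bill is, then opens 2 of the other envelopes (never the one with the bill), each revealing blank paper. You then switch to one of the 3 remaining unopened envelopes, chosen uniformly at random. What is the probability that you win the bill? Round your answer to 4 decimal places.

0.2778

Your original envelope holds the bill with probability 1/6, so the other 5 collectively hold it with probability 5/6.
The host can always find 2 empty envelopes to open, so the reveals don't change that 5/6; it is now spread over the 3 remaining unopened envelopes.
P(win by switching) = (5/6) · (1/3) = 5/18 ≈ 0.2778.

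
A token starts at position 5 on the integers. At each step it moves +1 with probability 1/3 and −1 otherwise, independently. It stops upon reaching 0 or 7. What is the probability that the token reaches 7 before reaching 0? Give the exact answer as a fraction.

31/127

Let r = q/p = (2/3)/(1/3) = 2. The recurrence P(i) = p·P(i+1) + q·P(i−1) with P(0)=0, P(7)=1 gives P(i) = (1 − r^i)/(1 − r^7).
P(5) = (1 − (2)^5) / (1 − (2)^7) = 31/127.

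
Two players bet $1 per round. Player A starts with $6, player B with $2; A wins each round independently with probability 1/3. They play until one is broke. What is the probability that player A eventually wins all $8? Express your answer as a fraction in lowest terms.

Let r = q/p = (2/3)/(1/3) = 2. The recurrence P(i) = p·P(i+1) + q·P(i−1) with P(0)=0, P(8)=1 gives P(i) = (1 − r^i)/(1 − r^8).
P(6) = (1 − (2)^6) / (1 − (2)^8) = 21/85.

21/85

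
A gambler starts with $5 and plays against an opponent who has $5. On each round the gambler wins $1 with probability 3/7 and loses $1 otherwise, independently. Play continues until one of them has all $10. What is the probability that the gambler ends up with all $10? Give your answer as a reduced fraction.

Let r = q/p = (4/7)/(3/7) = 4/3. The recurrence P(i) = p·P(i+1) + q·P(i−1) with P(0)=0, P(10)=1 gives P(i) = (1 − r^i)/(1 − r^10).
P(5) = (1 − (4/3)^5) / (1 − (4/3)^10) = 243/1267.

243/1267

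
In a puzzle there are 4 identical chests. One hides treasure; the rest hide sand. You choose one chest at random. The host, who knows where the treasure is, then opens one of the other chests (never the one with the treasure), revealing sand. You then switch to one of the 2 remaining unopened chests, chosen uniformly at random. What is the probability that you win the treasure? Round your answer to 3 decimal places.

Your original chest holds the treasure with probability 1/4, so the other 3 collectively hold it with probability 3/4.
The host can always find an empty chest to open, so this doesn't change that 3/4; it is now spread over the 2 remaining unopened chests.
P(win by switching) = (3/4) · (1/2) = 3/8 ≈ 0.375.

0.375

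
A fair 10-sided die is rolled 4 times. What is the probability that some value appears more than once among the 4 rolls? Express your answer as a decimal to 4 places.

P(all 4 different) = 10/10 · 9/10 · ··· · 7/10 ≈ 0.5040.
P(at least two equal) = 1 − 0.5040 = 0.4960.

0.4960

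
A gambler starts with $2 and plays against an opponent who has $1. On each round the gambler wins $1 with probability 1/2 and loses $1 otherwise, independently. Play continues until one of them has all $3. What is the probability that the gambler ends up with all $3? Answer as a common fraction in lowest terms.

2/3

With a fair step, P(i) = ½P(i−1) + ½P(i+1) with P(0)=0, P(3)=1 has the linear solution P(i) = i/3.
P(2) = 2/3.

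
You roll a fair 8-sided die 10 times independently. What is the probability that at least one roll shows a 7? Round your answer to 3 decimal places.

P(no roll shows a 7) = (7/8)^10 ≈ 0.263.
P(at least one) = 1 − 0.263 = 0.737.

0.737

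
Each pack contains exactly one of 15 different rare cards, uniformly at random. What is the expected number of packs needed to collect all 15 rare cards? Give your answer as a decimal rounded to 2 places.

49.77

After i distinct types are collected, each trial gives a new one with probability (15−i)/15, so the expected wait for the next new type is 15/(15−i).
E = 15/15 + 15/14 + 15/13 + 15/12 + 15/11 + 15/10 + 15/9 + 15/8 + 15/7 + 15/6 + 15/5 + 15/4 + 15/3 + 15/2 + 15/1 = 1195757/24024 ≈ 49.77.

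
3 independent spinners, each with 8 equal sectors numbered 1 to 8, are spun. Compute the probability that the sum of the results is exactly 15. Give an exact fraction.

23/256

There are 8^3 = 512 equally likely outcomes.
The number of ordered 3-tuples from {1,…,8} summing to 15 is 46.
P(sum = 15) = 46/512 = 23/256.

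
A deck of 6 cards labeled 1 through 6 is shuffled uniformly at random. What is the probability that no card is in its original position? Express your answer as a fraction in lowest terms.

This is the derangement probability: permutations of 6 with no fixed point.
D(6) = 6! · (1 − 1/1! + 1/2! − ··· + (−1)^6/6!) = 265.
P = 265/720 = 53/144.

53/144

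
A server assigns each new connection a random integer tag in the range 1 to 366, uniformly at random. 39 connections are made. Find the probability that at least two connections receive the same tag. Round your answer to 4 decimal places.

It's easier to compute the probability that all 39 are distinct.
P(all distinct) = 366/366 · 365/366 · ··· · 328/366 ≈ 0.1225.
So the probability of at least one match is 1 − 0.1225 = 0.8775.

0.8775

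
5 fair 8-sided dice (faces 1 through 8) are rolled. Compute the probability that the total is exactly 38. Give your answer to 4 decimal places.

There are 8^5 = 32768 equally likely outcomes.
The number of ordered 5-tuples from {1,…,8} summing to 38 is 15.
P(sum = 38) = 15/32768 ≈ 0.0005.

0.0005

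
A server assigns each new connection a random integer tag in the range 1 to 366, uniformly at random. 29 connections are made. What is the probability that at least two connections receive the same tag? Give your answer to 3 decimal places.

0.680

It's easier to compute the probability that all 29 are distinct.
P(all distinct) = 366/366 · 365/366 · ··· · 338/366 ≈ 0.320.
So the probability of at least one match is 1 − 0.320 = 0.680.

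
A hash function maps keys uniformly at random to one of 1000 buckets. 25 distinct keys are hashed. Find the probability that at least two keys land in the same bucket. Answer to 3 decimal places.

0.261

It's easier to compute the probability that all 25 are distinct.
P(all distinct) = 1000/1000 · 999/1000 · ··· · 976/1000 ≈ 0.739.
So the probability of at least one match is 1 − 0.739 = 0.261.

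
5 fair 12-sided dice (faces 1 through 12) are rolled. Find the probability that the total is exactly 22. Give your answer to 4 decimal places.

There are 12^5 = 248832 equally likely outcomes.
The number of ordered 5-tuples from {1,…,12} summing to 22 is 5355.
P(sum = 22) = 5355/248832 = 595/27648 ≈ 0.0215.

0.0215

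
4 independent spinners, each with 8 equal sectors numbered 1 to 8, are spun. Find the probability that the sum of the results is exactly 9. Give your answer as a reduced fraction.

There are 8^4 = 4096 equally likely outcomes.
The number of ordered 4-tuples from {1,…,8} summing to 9 is 56.
P(sum = 9) = 56/4096 = 7/512.

7/512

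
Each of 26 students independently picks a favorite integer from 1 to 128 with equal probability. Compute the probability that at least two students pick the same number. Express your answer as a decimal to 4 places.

It's easier to compute the probability that all 26 are distinct.
P(all distinct) = 128/128 · 127/128 · ··· · 103/128 ≈ 0.0654.
So the probability of at least one match is 1 − 0.0654 = 0.9346.

0.9346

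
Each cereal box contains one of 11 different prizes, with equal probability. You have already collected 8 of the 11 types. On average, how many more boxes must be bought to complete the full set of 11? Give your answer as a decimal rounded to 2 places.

20.17

Starting from 8 distinct types, each trial gives a new one with probability (11−i)/11 when i types are held, so the wait for the next new type is 11/(11−i).
E = 11/3 + 11/2 + 11/1 = 121/6 ≈ 20.17.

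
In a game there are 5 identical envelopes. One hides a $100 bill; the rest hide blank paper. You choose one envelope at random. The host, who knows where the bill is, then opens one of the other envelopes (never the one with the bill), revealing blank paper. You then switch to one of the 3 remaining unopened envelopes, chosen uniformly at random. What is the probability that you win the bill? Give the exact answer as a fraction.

Your original envelope holds the bill with probability 1/5, so the other 4 collectively hold it with probability 4/5.
The host can always find an empty envelope to open, so this doesn't change that 4/5; it is now spread over the 3 remaining unopened envelopes.
P(win by switching) = (4/5) · (1/3) = 4/15.

4/15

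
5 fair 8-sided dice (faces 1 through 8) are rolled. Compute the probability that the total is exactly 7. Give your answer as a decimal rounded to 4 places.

There are 8^5 = 32768 equally likely outcomes.
The number of ordered 5-tuples from {1,…,8} summing to 7 is 15.
P(sum = 7) = 15/32768 ≈ 0.0005.

0.0005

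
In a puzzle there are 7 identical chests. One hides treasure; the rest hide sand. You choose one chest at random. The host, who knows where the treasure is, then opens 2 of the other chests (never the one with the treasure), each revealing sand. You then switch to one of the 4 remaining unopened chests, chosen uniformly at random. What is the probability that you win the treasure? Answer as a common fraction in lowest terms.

3/14

Your original chest holds the treasure with probability 1/7, so the other 6 collectively hold it with probability 6/7.
The host can always find 2 empty chests to open, so the reveals don't change that 6/7; it is now spread over the 4 remaining unopened chests.
P(win by switching) = (6/7) · (1/4) = 3/14.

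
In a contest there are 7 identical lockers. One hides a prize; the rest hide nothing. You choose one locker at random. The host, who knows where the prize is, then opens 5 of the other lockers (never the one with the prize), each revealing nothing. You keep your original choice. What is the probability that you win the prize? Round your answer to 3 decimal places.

0.143

The host can always open 5 empty lockers regardless of your choice, so the reveals give no information about your original locker.
P(win by staying) = 1/7 ≈ 0.143.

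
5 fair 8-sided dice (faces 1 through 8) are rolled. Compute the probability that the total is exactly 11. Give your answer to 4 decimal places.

There are 8^5 = 32768 equally likely outcomes.
The number of ordered 5-tuples from {1,…,8} summing to 11 is 210.
P(sum = 11) = 210/32768 = 105/16384 ≈ 0.0064.

0.0064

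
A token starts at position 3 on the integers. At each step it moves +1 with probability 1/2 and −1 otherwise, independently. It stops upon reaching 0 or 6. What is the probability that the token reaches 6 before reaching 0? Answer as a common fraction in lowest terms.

With a fair step, P(i) = ½P(i−1) + ½P(i+1) with P(0)=0, P(6)=1 has the linear solution P(i) = i/6.
P(3) = 3/6 = 1/2.

1/2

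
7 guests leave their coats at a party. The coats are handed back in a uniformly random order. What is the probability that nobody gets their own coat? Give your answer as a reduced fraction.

This is the derangement probability: permutations of 7 with no fixed point.
D(7) = 7! · (1 − 1/1! + 1/2! − ··· + (−1)^7/7!) = 1854.
P = 1854/5040 = 103/280.

103/280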